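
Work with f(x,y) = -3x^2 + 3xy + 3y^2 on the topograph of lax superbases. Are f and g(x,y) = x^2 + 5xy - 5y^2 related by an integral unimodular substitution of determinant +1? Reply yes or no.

D₁ = 45, D₂ = 45
river cycle of f (length 2): (3, 3, -3), (-3, 3, 3)
river cycle of g (length 2): (-5, 5, 1), (1, 5, -5)
cycles differ ⇒ inequivalent

no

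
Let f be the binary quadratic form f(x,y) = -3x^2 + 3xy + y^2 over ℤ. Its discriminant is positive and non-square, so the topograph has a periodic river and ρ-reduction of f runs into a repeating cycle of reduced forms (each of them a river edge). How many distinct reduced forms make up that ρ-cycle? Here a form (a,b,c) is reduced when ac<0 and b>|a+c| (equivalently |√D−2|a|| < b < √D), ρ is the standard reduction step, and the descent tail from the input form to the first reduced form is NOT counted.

D = 21, ⌊√D⌋ = 4
river: ρ → (1,3,-3)
river: ρ → (-3,3,1)
ρ-cycle length = 2 (tail of 0 descent steps not counted)

2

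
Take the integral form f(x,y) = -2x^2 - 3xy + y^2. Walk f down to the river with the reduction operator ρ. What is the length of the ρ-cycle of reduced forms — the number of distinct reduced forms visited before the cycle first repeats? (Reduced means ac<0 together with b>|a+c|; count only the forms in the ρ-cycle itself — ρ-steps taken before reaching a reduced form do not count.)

D = 17, ⌊√D⌋ = 4
descent: ρ → (1,3,-2)  [lands on river]
river: ρ → (-2,1,2)
river: ρ → (2,3,-1)
river: ρ → (-1,3,2)
river: ρ → (2,1,-2)
river: ρ → (-2,3,1)
ρ-cycle length = 6 (tail of 1 descent step not counted)

6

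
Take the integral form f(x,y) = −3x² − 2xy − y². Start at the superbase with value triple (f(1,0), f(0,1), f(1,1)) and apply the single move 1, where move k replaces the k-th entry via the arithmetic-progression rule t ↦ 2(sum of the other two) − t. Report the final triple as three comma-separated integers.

start (-3,-1,-6) = (f(1,0),f(0,1),f(1,1))
replace slot 1: 2·((-1)+(-6)) − (-3) = -11 → (-11,-1,-6)

-11,-1,-6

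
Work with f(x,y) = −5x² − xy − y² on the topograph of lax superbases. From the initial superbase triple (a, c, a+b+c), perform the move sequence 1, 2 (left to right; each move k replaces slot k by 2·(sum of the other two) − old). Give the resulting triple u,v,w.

start (-5,-1,-7) = (f(1,0),f(0,1),f(1,1))
replace slot 1: 2·((-1)+(-7)) − (-5) = -11 → (-11,-1,-7)
replace slot 2: 2·((-11)+(-7)) − (-1) = -35 → (-11,-35,-7)

-11,-35,-7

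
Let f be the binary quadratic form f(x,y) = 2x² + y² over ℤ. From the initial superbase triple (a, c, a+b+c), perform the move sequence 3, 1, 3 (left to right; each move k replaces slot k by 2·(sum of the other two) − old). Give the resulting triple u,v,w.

start (2,1,3) = (f(1,0),f(0,1),f(1,1))
replace slot 3: 2·(2+1) − 3 = 3 → (2,1,3)
replace slot 1: 2·(1+3) − 2 = 6 → (6,1,3)
replace slot 3: 2·(6+1) − 3 = 11 → (6,1,11)

6,1,11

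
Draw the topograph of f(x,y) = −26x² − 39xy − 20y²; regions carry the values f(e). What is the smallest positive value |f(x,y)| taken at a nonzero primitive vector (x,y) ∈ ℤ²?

translate: b→-13 (≡39 mod 52), so (26,39,20)→(26,-13,7)
flip: (26,-13,7)→(7,13,26)
translate: b→-1 (≡13 mod 14), so (7,13,26)→(7,-1,20)
reduced (well bottom): (7,-1,20) with a≤c, −a<b≤a
well minimum |f| = |-7| = 7 (negative-definite)

7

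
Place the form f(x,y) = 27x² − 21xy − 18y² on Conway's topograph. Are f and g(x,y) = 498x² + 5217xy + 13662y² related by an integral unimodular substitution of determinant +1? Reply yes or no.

D₁ = 2385, D₂ = 2385
river cycle of f (length 22): (-18, 21, 27), (27, 33, -12), (-12, 39, 18), (18, 33, -18), (-18, 39, 12), (12, 33, -27), (-27, 21, 18), (18, 15, -30), (-30, 45, 3), (3, 45, -30), … (12 more)
river cycle of g (length 22): (27, 33, -12), (-12, 39, 18), (18, 33, -18), (-18, 39, 12), (12, 33, -27), (-27, 21, 18), (18, 15, -30), (-30, 45, 3), (3, 45, -30), (-30, 15, 18), … (12 more)
cycles coincide ⇒ equivalent

yes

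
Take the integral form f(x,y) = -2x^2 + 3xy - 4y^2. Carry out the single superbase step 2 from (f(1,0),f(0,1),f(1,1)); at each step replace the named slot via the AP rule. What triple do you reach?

start (-2,-4,-3) = (f(1,0),f(0,1),f(1,1))
replace slot 2: 2·((-2)+(-3)) − (-4) = -6 → (-2,-6,-3)

-2,-6,-3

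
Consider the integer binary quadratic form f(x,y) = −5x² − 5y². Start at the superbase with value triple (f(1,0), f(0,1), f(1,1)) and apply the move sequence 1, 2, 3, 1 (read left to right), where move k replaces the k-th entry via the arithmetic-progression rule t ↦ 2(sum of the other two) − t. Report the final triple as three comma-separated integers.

start (-5,-5,-10) = (f(1,0),f(0,1),f(1,1))
replace slot 1: 2·((-5)+(-10)) − (-5) = -25 → (-25,-5,-10)
replace slot 2: 2·((-25)+(-10)) − (-5) = -65 → (-25,-65,-10)
replace slot 3: 2·((-25)+(-65)) − (-10) = -170 → (-25,-65,-170)
replace slot 1: 2·((-65)+(-170)) − (-25) = -445 → (-445,-65,-170)

-445,-65,-170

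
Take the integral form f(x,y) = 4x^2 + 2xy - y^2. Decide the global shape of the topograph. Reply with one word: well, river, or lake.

D = b²−4ac = 2² − 4·4·(-1) = 20
D > 0 non-square ⇒ indefinite ⇒ periodic river

river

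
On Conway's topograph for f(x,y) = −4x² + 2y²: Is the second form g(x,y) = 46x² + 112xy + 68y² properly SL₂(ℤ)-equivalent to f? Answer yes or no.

D₁ = 32, D₂ = 32
river cycle of f (length 2): (2, 4, -2), (-2, 4, 2)
river cycle of g (length 2): (2, 4, -2), (-2, 4, 2)
cycles coincide ⇒ equivalent

yes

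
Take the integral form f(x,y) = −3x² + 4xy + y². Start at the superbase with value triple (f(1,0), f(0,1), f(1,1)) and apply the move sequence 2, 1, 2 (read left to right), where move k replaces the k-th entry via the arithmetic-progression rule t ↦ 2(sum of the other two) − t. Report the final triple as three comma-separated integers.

start (-3,1,2) = (f(1,0),f(0,1),f(1,1))
replace slot 2: 2·((-3)+2) − 1 = -3 → (-3,-3,2)
replace slot 1: 2·((-3)+2) − (-3) = 1 → (1,-3,2)
replace slot 2: 2·(1+2) − (-3) = 9 → (1,9,2)

1,9,2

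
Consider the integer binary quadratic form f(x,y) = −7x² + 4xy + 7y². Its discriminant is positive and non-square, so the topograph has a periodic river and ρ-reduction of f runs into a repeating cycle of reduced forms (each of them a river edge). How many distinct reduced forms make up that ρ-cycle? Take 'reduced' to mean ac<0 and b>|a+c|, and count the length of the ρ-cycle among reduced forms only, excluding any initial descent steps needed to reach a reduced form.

D = 212, ⌊√D⌋ = 14
river: ρ → (7,10,-4)
river: ρ → (-4,14,1)
river: ρ → (1,14,-4)
river: ρ → (-4,10,7)
river: ρ → (7,4,-7)
river: ρ → (-7,10,4)
river: ρ → (4,14,-1)
river: ρ → (-1,14,4)
river: ρ → (4,10,-7)
river: ρ → (-7,4,7)
ρ-cycle length = 10 (tail of 0 descent steps not counted)

10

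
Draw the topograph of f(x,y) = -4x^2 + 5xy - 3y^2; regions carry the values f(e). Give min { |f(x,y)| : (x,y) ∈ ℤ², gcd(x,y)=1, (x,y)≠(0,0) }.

translate: b→3 (≡-5 mod 8), so (4,-5,3)→(4,3,2)
flip: (4,3,2)→(2,-3,4)
translate: b→1 (≡-3 mod 4), so (2,-3,4)→(2,1,3)
reduced (well bottom): (2,1,3) with a≤c, −a<b≤a
well minimum |f| = |-2| = 2 (negative-definite)

2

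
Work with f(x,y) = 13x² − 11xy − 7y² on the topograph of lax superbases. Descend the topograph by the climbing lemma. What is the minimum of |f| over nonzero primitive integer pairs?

descent: ρ → (-7,11,13)  [lands on river]
river: ρ → (13,15,-5)
river: ρ → (-5,15,13)
river: ρ → (13,11,-7)
river: ρ → (-7,17,7)
river: ρ → (7,11,-13)
river: ρ → (-13,15,5)
river: ρ → (5,15,-13)
river: ρ → (-13,11,7)
river: ρ → (7,17,-7)
closes: descent 1, river 10
min |a| on river = 5

5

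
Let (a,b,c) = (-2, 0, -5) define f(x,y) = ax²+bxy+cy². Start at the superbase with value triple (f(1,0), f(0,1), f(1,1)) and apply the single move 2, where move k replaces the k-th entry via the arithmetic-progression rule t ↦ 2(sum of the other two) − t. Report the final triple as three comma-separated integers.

start (-2,-5,-7) = (f(1,0),f(0,1),f(1,1))
replace slot 2: 2·((-2)+(-7)) − (-5) = -13 → (-2,-13,-7)

-2,-13,-7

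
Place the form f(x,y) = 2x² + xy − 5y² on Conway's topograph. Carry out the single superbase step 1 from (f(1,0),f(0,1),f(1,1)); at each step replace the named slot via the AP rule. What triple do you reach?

start (2,-5,-2) = (f(1,0),f(0,1),f(1,1))
replace slot 1: 2·((-5)+(-2)) − 2 = -16 → (-16,-5,-2)

-16,-5,-2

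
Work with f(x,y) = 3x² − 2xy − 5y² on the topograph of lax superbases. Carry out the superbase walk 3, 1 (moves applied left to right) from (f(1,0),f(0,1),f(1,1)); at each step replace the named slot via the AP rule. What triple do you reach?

start (3,-5,-4) = (f(1,0),f(0,1),f(1,1))
replace slot 3: 2·(3+(-5)) − (-4) = 0 → (3,-5,0)
replace slot 1: 2·((-5)+0) − 3 = -13 → (-13,-5,0)

-13,-5,0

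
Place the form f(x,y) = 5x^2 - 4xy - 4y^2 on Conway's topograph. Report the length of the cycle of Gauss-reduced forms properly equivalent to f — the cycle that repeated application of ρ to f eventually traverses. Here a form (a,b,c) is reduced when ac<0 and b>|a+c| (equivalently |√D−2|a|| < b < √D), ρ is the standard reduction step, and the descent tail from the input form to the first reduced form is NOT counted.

D = 96, ⌊√D⌋ = 9
descent: ρ → (-4,4,5)  [lands on river]
river: ρ → (5,6,-3)
river: ρ → (-3,6,5)
river: ρ → (5,4,-4)
ρ-cycle length = 4 (tail of 1 descent step not counted)

4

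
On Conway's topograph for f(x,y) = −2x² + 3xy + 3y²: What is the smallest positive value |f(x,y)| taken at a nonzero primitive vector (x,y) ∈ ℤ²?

river: ρ → (3,3,-2)
river: ρ → (-2,5,1)
river: ρ → (1,5,-2)
river: ρ → (-2,3,3)
closes: descent 0, river 4
min |a| on river = 1

1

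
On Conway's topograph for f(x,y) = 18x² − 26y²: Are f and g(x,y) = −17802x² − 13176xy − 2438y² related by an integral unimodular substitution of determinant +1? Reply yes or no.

D₁ = 1872, D₂ = 1872
river cycle of f (length 6): (18, 36, -8), (-8, 28, 34), (34, 40, -2), (-2, 40, 34), (34, 28, -8), (-8, 36, 18)
river cycle of g (length 6): (18, 36, -8), (-8, 28, 34), (34, 40, -2), (-2, 40, 34), (34, 28, -8), (-8, 36, 18)
cycles coincide ⇒ equivalent

yes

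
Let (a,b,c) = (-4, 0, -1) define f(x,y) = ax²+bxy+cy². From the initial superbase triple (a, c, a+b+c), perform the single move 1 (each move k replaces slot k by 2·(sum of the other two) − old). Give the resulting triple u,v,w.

start (-4,-1,-5) = (f(1,0),f(0,1),f(1,1))
replace slot 1: 2·((-1)+(-5)) − (-4) = -8 → (-8,-1,-5)

-8,-1,-5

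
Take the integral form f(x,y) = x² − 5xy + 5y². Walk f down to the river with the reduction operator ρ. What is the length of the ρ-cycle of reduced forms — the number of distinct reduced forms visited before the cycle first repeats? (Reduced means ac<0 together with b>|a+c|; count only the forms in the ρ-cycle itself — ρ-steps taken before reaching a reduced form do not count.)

D = 5, ⌊√D⌋ = 2
descent: ρ → (5,5,1)
descent: ρ → (1,1,-1)  [lands on river]
river: ρ → (-1,1,1)
ρ-cycle length = 2 (tail of 2 descent steps not counted)

2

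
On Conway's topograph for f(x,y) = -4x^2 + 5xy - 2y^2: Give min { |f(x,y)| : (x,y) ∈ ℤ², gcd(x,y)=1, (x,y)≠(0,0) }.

translate: b→3 (≡-5 mod 8), so (4,-5,2)→(4,3,1)
flip: (4,3,1)→(1,-3,4)
translate: b→1 (≡-3 mod 2), so (1,-3,4)→(1,1,2)
reduced (well bottom): (1,1,2) with a≤c, −a<b≤a
well minimum |f| = |-1| = 1 (negative-definite)

1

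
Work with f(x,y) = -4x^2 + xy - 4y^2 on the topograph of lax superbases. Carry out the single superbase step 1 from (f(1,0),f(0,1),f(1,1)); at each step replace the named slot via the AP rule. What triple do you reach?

start (-4,-4,-7) = (f(1,0),f(0,1),f(1,1))
replace slot 1: 2·((-4)+(-7)) − (-4) = -18 → (-18,-4,-7)

-18,-4,-7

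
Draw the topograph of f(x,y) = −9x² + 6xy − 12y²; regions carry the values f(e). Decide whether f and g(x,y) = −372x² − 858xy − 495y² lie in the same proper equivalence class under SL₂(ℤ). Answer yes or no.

D₁ = -396, D₂ = -396
f is negative-definite; reduce −f:
−f: reduced (well bottom): (9,-6,12) with a≤c, −a<b≤a
flip sign back: reduced form of f is (-9,6,-12)
g is negative-definite; reduce −g:
−g: translate: b→114 (≡858 mod 744), so (372,858,495)→(372,114,9)
−g: flip: (372,114,9)→(9,-114,372)
−g: translate: b→-6 (≡-114 mod 18), so (9,-114,372)→(9,-6,12)
−g: reduced (well bottom): (9,-6,12) with a≤c, −a<b≤a
flip sign back: reduced form of g is (-9,6,-12)
reduced forms (-9, 6, -12) vs (-9, 6, -12) ⇒ equivalent

yes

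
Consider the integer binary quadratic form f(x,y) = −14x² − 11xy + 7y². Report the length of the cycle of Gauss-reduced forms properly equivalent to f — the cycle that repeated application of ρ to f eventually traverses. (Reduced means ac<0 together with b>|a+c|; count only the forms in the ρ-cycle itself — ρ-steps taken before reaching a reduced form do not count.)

D = 513, ⌊√D⌋ = 22
descent: ρ → (7,11,-14)  [lands on river]
river: ρ → (-14,17,4)
river: ρ → (4,15,-18)
river: ρ → (-18,21,1)
river: ρ → (1,21,-18)
river: ρ → (-18,15,4)
river: ρ → (4,17,-14)
river: ρ → (-14,11,7)
river: ρ → (7,17,-8)
river: ρ → (-8,15,9)
river: ρ → (9,21,-2)
river: ρ → (-2,19,19)
river: ρ → (19,19,-2)
river: ρ → (-2,21,9)
river: ρ → (9,15,-8)
river: ρ → (-8,17,7)
ρ-cycle length = 16 (tail of 1 descent step not counted)

16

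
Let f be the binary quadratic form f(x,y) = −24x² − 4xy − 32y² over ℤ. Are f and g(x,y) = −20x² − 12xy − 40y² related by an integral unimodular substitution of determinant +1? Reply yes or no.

D₁ = -3056, D₂ = -3056
f is negative-definite; reduce −f:
−f: reduced (well bottom): (24,4,32) with a≤c, −a<b≤a
flip sign back: reduced form of f is (-24,-4,-32)
g is negative-definite; reduce −g:
−g: reduced (well bottom): (20,12,40) with a≤c, −a<b≤a
flip sign back: reduced form of g is (-20,-12,-40)
reduced forms (-24, -4, -32) vs (-20, -12, -40) ⇒ inequivalent

no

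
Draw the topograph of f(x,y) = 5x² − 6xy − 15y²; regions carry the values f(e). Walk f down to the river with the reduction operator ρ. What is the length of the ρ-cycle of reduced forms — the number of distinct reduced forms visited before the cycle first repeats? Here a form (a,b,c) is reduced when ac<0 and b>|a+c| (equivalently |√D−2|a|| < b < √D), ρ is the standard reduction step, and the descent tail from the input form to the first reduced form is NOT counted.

D = 336, ⌊√D⌋ = 18
descent: ρ → (-15,6,5)
descent: ρ → (5,14,-7)  [lands on river]
river: ρ → (-7,14,5)
river: ρ → (5,16,-4)
river: ρ → (-4,16,5)
ρ-cycle length = 4 (tail of 2 descent steps not counted)

4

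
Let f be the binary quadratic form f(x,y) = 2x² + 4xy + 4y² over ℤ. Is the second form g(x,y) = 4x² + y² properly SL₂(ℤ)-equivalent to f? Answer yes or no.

D₁ = -16, D₂ = -16
f: translate: b→0 (≡4 mod 4), so (2,4,4)→(2,0,2)
f: reduced (well bottom): (2,0,2) with a≤c, −a<b≤a
g: flip: (4,0,1)→(1,0,4)
g: reduced (well bottom): (1,0,4) with a≤c, −a<b≤a
reduced forms (2, 0, 2) vs (1, 0, 4) ⇒ inequivalent

no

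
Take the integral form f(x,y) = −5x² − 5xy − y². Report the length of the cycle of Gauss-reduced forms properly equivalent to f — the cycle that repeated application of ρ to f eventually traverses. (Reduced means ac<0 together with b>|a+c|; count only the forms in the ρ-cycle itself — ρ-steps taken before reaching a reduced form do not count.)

D = 5, ⌊√D⌋ = 2
descent: ρ → (-1,1,1)  [lands on river]
river: ρ → (1,1,-1)
ρ-cycle length = 2 (tail of 1 descent step not counted)

2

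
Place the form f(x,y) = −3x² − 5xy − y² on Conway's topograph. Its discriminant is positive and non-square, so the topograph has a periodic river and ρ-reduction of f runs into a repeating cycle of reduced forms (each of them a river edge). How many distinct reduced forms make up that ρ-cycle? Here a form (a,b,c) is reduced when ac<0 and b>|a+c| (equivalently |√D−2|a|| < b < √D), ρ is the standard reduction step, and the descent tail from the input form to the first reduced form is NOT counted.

D = 13, ⌊√D⌋ = 3
descent: ρ → (-1,3,1)  [lands on river]
river: ρ → (1,3,-1)
ρ-cycle length = 2 (tail of 1 descent step not counted)

2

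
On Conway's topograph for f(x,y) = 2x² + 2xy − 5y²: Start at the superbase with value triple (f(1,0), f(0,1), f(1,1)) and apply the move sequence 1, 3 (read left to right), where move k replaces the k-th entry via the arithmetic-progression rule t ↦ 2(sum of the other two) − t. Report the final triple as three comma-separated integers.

start (2,-5,-1) = (f(1,0),f(0,1),f(1,1))
replace slot 1: 2·((-5)+(-1)) − 2 = -14 → (-14,-5,-1)
replace slot 3: 2·((-14)+(-5)) − (-1) = -37 → (-14,-5,-37)

-14,-5,-37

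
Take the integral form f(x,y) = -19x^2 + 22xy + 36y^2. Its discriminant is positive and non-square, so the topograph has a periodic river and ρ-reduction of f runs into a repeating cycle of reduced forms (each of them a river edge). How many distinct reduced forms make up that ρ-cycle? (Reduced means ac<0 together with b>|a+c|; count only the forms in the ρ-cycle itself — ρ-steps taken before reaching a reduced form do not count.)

D = 3220, ⌊√D⌋ = 56
river: ρ → (36,50,-5)
river: ρ → (-5,50,36)
river: ρ → (36,22,-19)
river: ρ → (-19,54,4)
river: ρ → (4,50,-45)
river: ρ → (-45,40,9)
river: ρ → (9,50,-20)
river: ρ → (-20,30,29)
river: ρ → (29,28,-21)
river: ρ → (-21,56,1)
river: ρ → (1,56,-21)
river: ρ → (-21,28,29)
river: ρ → (29,30,-20)
river: ρ → (-20,50,9)
river: ρ → (9,40,-45)
river: ρ → (-45,50,4)
river: ρ → (4,54,-19)
river: ρ → (-19,22,36)
ρ-cycle length = 18 (tail of 0 descent steps not counted)

18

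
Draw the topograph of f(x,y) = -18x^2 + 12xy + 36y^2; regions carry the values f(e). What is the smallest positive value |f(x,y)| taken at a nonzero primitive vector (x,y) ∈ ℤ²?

descent: ρ → (36,-12,-18)
descent: ρ → (-18,48,6)  [lands on river]
river: ρ → (6,48,-18)
river: ρ → (-18,24,30)
river: ρ → (30,36,-12)
river: ρ → (-12,36,30)
river: ρ → (30,24,-18)
closes: descent 2, river 6
min |a| on river = 6

6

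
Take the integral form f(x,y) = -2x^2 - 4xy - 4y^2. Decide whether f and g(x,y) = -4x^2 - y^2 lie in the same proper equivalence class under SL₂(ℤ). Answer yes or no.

D₁ = -16, D₂ = -16
f is negative-definite; reduce −f:
−f: translate: b→0 (≡4 mod 4), so (2,4,4)→(2,0,2)
−f: reduced (well bottom): (2,0,2) with a≤c, −a<b≤a
flip sign back: reduced form of f is (-2,0,-2)
g is negative-definite; reduce −g:
−g: flip: (4,0,1)→(1,0,4)
−g: reduced (well bottom): (1,0,4) with a≤c, −a<b≤a
flip sign back: reduced form of g is (-1,0,-4)
reduced forms (-2, 0, -2) vs (-1, 0, -4) ⇒ inequivalent

no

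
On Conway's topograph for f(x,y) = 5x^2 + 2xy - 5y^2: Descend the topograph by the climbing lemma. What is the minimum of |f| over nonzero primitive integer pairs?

river: ρ → (-5,8,2)
river: ρ → (2,8,-5)
river: ρ → (-5,2,5)
river: ρ → (5,8,-2)
river: ρ → (-2,8,5)
river: ρ → (5,2,-5)
closes: descent 0, river 6
min |a| on river = 2

2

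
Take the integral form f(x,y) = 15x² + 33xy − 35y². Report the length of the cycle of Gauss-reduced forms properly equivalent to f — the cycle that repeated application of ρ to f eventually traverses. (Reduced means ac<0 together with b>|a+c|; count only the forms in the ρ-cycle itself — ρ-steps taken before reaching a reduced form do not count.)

D = 3189, ⌊√D⌋ = 56
river: ρ → (-35,37,13)
river: ρ → (13,41,-29)
river: ρ → (-29,17,25)
river: ρ → (25,33,-21)
river: ρ → (-21,51,7)
river: ρ → (7,47,-35)
river: ρ → (-35,23,19)
river: ρ → (19,53,-5)
river: ρ → (-5,47,49)
river: ρ → (49,51,-3)
river: ρ → (-3,51,49)
river: ρ → (49,47,-5)
river: ρ → (-5,53,19)
river: ρ → (19,23,-35)
river: ρ → (-35,47,7)
river: ρ → (7,51,-21)
river: ρ → (-21,33,25)
river: ρ → (25,17,-29)
river: ρ → (-29,41,13)
river: ρ → (13,37,-35)
river: ρ → (-35,33,15)
river: ρ → (15,27,-41)
river: ρ → (-41,55,1)
river: ρ → (1,55,-41)
river: ρ → (-41,27,15)
river: ρ → (15,33,-35)
ρ-cycle length = 26 (tail of 0 descent steps not counted)

26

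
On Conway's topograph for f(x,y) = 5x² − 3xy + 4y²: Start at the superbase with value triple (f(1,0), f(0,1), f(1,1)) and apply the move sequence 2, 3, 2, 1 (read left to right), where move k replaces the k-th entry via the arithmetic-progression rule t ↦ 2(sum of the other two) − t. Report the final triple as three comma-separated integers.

start (5,4,6) = (f(1,0),f(0,1),f(1,1))
replace slot 2: 2·(5+6) − 4 = 18 → (5,18,6)
replace slot 3: 2·(5+18) − 6 = 40 → (5,18,40)
replace slot 2: 2·(5+40) − 18 = 72 → (5,72,40)
replace slot 1: 2·(72+40) − 5 = 219 → (219,72,40)

219,72,40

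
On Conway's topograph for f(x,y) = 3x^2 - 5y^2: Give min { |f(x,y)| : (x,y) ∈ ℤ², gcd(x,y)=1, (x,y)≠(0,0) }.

descent: ρ → (-5,0,3)
descent: ρ → (3,6,-2)  [lands on river]
river: ρ → (-2,6,3)
closes: descent 2, river 2
min |a| on river = 2

2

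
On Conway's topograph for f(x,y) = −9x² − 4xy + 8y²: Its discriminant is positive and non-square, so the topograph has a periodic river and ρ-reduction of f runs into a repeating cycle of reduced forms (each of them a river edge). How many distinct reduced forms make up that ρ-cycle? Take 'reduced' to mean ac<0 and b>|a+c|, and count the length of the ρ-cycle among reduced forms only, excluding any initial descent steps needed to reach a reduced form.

D = 304, ⌊√D⌋ = 17
descent: ρ → (8,4,-9)  [lands on river]
river: ρ → (-9,14,3)
river: ρ → (3,16,-4)
river: ρ → (-4,16,3)
river: ρ → (3,14,-9)
river: ρ → (-9,4,8)
river: ρ → (8,12,-5)
river: ρ → (-5,8,12)
river: ρ → (12,16,-1)
river: ρ → (-1,16,12)
river: ρ → (12,8,-5)
river: ρ → (-5,12,8)
ρ-cycle length = 12 (tail of 1 descent step not counted)

12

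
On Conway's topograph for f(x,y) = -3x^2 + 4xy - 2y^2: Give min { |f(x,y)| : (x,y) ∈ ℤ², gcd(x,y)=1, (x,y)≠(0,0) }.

translate: b→2 (≡-4 mod 6), so (3,-4,2)→(3,2,1)
flip: (3,2,1)→(1,-2,3)
translate: b→0 (≡-2 mod 2), so (1,-2,3)→(1,0,2)
reduced (well bottom): (1,0,2) with a≤c, −a<b≤a
well minimum |f| = |-1| = 1 (negative-definite)

1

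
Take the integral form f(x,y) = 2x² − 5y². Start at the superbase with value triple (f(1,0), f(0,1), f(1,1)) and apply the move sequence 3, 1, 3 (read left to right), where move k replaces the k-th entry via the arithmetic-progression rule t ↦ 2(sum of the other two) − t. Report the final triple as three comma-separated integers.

start (2,-5,-3) = (f(1,0),f(0,1),f(1,1))
replace slot 3: 2·(2+(-5)) − (-3) = -3 → (2,-5,-3)
replace slot 1: 2·((-5)+(-3)) − 2 = -18 → (-18,-5,-3)
replace slot 3: 2·((-18)+(-5)) − (-3) = -43 → (-18,-5,-43)

-18,-5,-43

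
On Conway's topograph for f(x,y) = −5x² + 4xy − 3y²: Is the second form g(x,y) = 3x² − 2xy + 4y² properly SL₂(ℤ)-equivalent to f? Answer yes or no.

D₁ = -44, D₂ = -44
f is negative-definite; reduce −f:
−f: flip: (5,-4,3)→(3,4,5)
−f: translate: b→-2 (≡4 mod 6), so (3,4,5)→(3,-2,4)
−f: reduced (well bottom): (3,-2,4) with a≤c, −a<b≤a
flip sign back: reduced form of f is (-3,2,-4)
g: reduced (well bottom): (3,-2,4) with a≤c, −a<b≤a
reduced forms (-3, 2, -4) vs (3, -2, 4) ⇒ inequivalent

no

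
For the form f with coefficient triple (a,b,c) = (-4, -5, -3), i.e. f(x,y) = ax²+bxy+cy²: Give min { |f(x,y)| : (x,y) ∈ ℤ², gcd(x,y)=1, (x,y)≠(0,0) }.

translate: b→-3 (≡5 mod 8), so (4,5,3)→(4,-3,2)
flip: (4,-3,2)→(2,3,4)
translate: b→-1 (≡3 mod 4), so (2,3,4)→(2,-1,3)
reduced (well bottom): (2,-1,3) with a≤c, −a<b≤a
well minimum |f| = |-2| = 2 (negative-definite)

2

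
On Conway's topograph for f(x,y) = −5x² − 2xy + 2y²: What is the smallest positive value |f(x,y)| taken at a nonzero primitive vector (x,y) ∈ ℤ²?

descent: ρ → (2,6,-1)  [lands on river]
river: ρ → (-1,6,2)
closes: descent 1, river 2
min |a| on river = 1

1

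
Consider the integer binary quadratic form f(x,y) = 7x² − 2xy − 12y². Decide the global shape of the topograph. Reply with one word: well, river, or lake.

D = b²−4ac = (-2)² − 4·7·(-12) = 340
D > 0 non-square ⇒ indefinite ⇒ periodic river

river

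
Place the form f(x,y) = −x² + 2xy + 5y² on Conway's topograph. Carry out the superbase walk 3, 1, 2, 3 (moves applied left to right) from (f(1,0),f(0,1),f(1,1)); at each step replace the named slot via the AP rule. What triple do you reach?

start (-1,5,6) = (f(1,0),f(0,1),f(1,1))
replace slot 3: 2·((-1)+5) − 6 = 2 → (-1,5,2)
replace slot 1: 2·(5+2) − (-1) = 15 → (15,5,2)
replace slot 2: 2·(15+2) − 5 = 29 → (15,29,2)
replace slot 3: 2·(15+29) − 2 = 86 → (15,29,86)

15,29,86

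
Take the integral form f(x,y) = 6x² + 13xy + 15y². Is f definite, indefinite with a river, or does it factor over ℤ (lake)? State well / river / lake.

D = b²−4ac = 13² − 4·6·15 = -191
D < 0 ⇒ definite ⇒ every region one sign ⇒ single well

well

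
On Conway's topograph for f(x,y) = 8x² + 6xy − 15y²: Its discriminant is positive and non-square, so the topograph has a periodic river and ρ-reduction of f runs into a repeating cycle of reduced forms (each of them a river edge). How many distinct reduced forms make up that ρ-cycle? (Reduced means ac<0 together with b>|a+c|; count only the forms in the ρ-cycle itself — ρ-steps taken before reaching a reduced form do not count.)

D = 516, ⌊√D⌋ = 22
descent: ρ → (-15,-6,8)
descent: ρ → (8,22,-1)  [lands on river]
river: ρ → (-1,22,8)
river: ρ → (8,10,-13)
river: ρ → (-13,16,5)
river: ρ → (5,14,-16)
river: ρ → (-16,18,3)
river: ρ → (3,18,-16)
river: ρ → (-16,14,5)
river: ρ → (5,16,-13)
river: ρ → (-13,10,8)
ρ-cycle length = 10 (tail of 2 descent steps not counted)

10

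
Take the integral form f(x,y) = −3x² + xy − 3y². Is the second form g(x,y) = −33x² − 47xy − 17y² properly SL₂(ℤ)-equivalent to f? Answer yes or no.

D₁ = -35, D₂ = -35
f is negative-definite; reduce −f:
−f: flip: (3,-1,3)→(3,1,3)
−f: reduced (well bottom): (3,1,3) with a≤c, −a<b≤a
flip sign back: reduced form of f is (-3,-1,-3)
g is negative-definite; reduce −g:
−g: translate: b→-19 (≡47 mod 66), so (33,47,17)→(33,-19,3)
−g: flip: (33,-19,3)→(3,19,33)
−g: translate: b→1 (≡19 mod 6), so (3,19,33)→(3,1,3)
−g: reduced (well bottom): (3,1,3) with a≤c, −a<b≤a
flip sign back: reduced form of g is (-3,-1,-3)
reduced forms (-3, -1, -3) vs (-3, -1, -3) ⇒ equivalent

yes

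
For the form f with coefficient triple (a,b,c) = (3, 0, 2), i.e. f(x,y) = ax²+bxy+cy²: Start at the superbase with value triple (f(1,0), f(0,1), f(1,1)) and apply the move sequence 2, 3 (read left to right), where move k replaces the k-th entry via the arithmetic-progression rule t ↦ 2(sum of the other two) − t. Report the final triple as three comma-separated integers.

start (3,2,5) = (f(1,0),f(0,1),f(1,1))
replace slot 2: 2·(3+5) − 2 = 14 → (3,14,5)
replace slot 3: 2·(3+14) − 5 = 29 → (3,14,29)

3,14,29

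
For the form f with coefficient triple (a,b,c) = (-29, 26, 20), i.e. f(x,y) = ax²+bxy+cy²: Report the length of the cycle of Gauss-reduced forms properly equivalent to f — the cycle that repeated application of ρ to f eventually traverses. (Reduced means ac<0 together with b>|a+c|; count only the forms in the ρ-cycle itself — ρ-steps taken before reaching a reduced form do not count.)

D = 2996, ⌊√D⌋ = 54
river: ρ → (20,54,-1)
river: ρ → (-1,54,20)
river: ρ → (20,26,-29)
river: ρ → (-29,32,17)
river: ρ → (17,36,-25)
river: ρ → (-25,14,28)
river: ρ → (28,42,-11)
river: ρ → (-11,46,20)
river: ρ → (20,34,-23)
river: ρ → (-23,12,31)
river: ρ → (31,50,-4)
river: ρ → (-4,54,5)
river: ρ → (5,46,-44)
river: ρ → (-44,42,7)
river: ρ → (7,42,-44)
river: ρ → (-44,46,5)
river: ρ → (5,54,-4)
river: ρ → (-4,50,31)
river: ρ → (31,12,-23)
river: ρ → (-23,34,20)
river: ρ → (20,46,-11)
river: ρ → (-11,42,28)
river: ρ → (28,14,-25)
river: ρ → (-25,36,17)
river: ρ → (17,32,-29)
river: ρ → (-29,26,20)
ρ-cycle length = 26 (tail of 0 descent steps not counted)

26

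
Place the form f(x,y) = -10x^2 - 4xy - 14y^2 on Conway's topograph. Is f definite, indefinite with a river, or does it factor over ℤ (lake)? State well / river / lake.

D = b²−4ac = (-4)² − 4·(-10)·(-14) = -544
D < 0 ⇒ definite ⇒ every region one sign ⇒ single well

well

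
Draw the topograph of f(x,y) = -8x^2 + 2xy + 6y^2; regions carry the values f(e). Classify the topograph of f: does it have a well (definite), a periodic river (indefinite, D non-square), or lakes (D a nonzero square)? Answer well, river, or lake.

D = b²−4ac = 2² − 4·(-8)·6 = 196
D = 14² is a perfect square ⇒ form factors over ℤ ⇒ lakes

lake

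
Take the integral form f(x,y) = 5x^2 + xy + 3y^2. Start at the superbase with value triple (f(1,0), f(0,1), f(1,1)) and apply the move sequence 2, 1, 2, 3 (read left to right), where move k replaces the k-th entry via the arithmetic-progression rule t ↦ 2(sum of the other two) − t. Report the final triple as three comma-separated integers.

start (5,3,9) = (f(1,0),f(0,1),f(1,1))
replace slot 2: 2·(5+9) − 3 = 25 → (5,25,9)
replace slot 1: 2·(25+9) − 5 = 63 → (63,25,9)
replace slot 2: 2·(63+9) − 25 = 119 → (63,119,9)
replace slot 3: 2·(63+119) − 9 = 355 → (63,119,355)

63,119,355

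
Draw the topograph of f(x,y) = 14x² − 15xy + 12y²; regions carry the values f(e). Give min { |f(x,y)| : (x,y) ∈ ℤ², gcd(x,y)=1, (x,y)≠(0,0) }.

translate: b→13 (≡-15 mod 28), so (14,-15,12)→(14,13,11)
flip: (14,13,11)→(11,-13,14)
translate: b→9 (≡-13 mod 22), so (11,-13,14)→(11,9,12)
reduced (well bottom): (11,9,12) with a≤c, −a<b≤a
well minimum = a = 11

11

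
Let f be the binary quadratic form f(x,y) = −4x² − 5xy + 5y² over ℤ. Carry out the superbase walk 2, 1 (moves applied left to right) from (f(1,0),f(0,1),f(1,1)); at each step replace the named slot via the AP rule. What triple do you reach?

start (-4,5,-4) = (f(1,0),f(0,1),f(1,1))
replace slot 2: 2·((-4)+(-4)) − 5 = -21 → (-4,-21,-4)
replace slot 1: 2·((-21)+(-4)) − (-4) = -46 → (-46,-21,-4)

-46,-21,-4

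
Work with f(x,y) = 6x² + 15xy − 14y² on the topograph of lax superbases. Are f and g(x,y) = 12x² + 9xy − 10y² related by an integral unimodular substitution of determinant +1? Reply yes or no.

D₁ = 561, D₂ = 561
river cycle of f (length 16): (-14, 13, 7), (7, 15, -12), (-12, 9, 10), (10, 11, -11), (-11, 11, 10), (10, 9, -12), (-12, 15, 7), (7, 13, -14), (-14, 15, 6), (6, 21, -5), … (6 more)
river cycle of g (length 16): (-10, 11, 11), (11, 11, -10), (-10, 9, 12), (12, 15, -7), (-7, 13, 14), (14, 15, -6), (-6, 21, 5), (5, 19, -10), (-10, 21, 3), (3, 21, -10), … (6 more)
cycles differ ⇒ inequivalent

no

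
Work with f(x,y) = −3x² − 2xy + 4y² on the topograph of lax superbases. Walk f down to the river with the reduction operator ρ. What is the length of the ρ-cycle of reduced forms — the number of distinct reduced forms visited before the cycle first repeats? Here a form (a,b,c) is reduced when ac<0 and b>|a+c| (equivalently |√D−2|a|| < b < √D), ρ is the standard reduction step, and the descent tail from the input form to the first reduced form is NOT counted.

D = 52, ⌊√D⌋ = 7
descent: ρ → (4,2,-3)  [lands on river]
river: ρ → (-3,4,3)
river: ρ → (3,2,-4)
river: ρ → (-4,6,1)
river: ρ → (1,6,-4)
river: ρ → (-4,2,3)
river: ρ → (3,4,-3)
river: ρ → (-3,2,4)
river: ρ → (4,6,-1)
river: ρ → (-1,6,4)
ρ-cycle length = 10 (tail of 1 descent step not counted)

10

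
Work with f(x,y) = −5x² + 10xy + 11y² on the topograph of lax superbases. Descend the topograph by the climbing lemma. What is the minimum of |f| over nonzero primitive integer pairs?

river: ρ → (11,12,-4)
river: ρ → (-4,12,11)
river: ρ → (11,10,-5)
river: ρ → (-5,10,11)
closes: descent 0, river 4
min |a| on river = 4

4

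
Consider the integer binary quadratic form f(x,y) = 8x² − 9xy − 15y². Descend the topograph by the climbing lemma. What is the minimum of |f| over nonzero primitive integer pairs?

descent: ρ → (-15,9,8)  [lands on river]
river: ρ → (8,23,-1)
river: ρ → (-1,23,8)
river: ρ → (8,9,-15)
river: ρ → (-15,21,2)
river: ρ → (2,23,-4)
river: ρ → (-4,17,17)
river: ρ → (17,17,-4)
river: ρ → (-4,23,2)
river: ρ → (2,21,-15)
closes: descent 1, river 10
min |a| on river = 1

1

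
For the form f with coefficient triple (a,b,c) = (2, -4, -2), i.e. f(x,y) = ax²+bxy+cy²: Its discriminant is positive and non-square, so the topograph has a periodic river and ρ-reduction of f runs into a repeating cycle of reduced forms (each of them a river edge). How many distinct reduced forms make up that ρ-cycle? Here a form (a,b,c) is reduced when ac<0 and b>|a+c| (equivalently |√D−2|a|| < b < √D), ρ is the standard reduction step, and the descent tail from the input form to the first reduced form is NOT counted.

D = 32, ⌊√D⌋ = 5
descent: ρ → (-2,4,2)  [lands on river]
river: ρ → (2,4,-2)
ρ-cycle length = 2 (tail of 1 descent step not counted)

2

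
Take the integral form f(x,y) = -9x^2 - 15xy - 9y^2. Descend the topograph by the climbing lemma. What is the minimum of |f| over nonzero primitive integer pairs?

translate: b→-3 (≡15 mod 18), so (9,15,9)→(9,-3,3)
flip: (9,-3,3)→(3,3,9)
reduced (well bottom): (3,3,9) with a≤c, −a<b≤a
well minimum |f| = |-3| = 3 (negative-definite)

3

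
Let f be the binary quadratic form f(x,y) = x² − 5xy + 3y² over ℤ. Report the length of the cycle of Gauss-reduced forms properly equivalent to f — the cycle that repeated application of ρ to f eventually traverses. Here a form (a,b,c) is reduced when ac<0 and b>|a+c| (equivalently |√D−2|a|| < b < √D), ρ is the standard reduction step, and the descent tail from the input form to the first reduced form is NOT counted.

D = 13, ⌊√D⌋ = 3
descent: ρ → (3,-1,-1)
descent: ρ → (-1,3,1)  [lands on river]
river: ρ → (1,3,-1)
ρ-cycle length = 2 (tail of 2 descent steps not counted)

2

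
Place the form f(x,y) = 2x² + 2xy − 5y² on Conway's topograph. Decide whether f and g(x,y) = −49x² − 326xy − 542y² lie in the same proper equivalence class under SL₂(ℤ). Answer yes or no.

D₁ = 44, D₂ = 44
river cycle of f (length 2): (2, 6, -1), (-1, 6, 2)
river cycle of g (length 2): (2, 6, -1), (-1, 6, 2)
cycles coincide ⇒ equivalent

yes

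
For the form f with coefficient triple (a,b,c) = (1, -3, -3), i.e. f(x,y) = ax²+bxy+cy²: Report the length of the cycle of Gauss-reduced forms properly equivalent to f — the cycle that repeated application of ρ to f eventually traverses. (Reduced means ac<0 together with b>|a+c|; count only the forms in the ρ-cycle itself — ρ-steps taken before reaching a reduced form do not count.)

D = 21, ⌊√D⌋ = 4
descent: ρ → (-3,3,1)  [lands on river]
river: ρ → (1,3,-3)
ρ-cycle length = 2 (tail of 1 descent step not counted)

2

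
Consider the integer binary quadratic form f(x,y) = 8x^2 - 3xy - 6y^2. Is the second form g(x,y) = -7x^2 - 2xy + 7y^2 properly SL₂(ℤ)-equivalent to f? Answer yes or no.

D₁ = 201, D₂ = 200
discriminants differ ⇒ not SL₂(ℤ)-equivalent

no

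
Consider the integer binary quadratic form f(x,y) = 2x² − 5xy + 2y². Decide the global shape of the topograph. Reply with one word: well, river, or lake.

D = b²−4ac = (-5)² − 4·2·2 = 9
D = 3² is a perfect square ⇒ form factors over ℤ ⇒ lakes

lake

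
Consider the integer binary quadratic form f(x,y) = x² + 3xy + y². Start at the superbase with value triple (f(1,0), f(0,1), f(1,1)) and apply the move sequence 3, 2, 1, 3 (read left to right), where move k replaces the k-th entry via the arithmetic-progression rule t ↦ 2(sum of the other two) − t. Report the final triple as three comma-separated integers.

start (1,1,5) = (f(1,0),f(0,1),f(1,1))
replace slot 3: 2·(1+1) − 5 = -1 → (1,1,-1)
replace slot 2: 2·(1+(-1)) − 1 = -1 → (1,-1,-1)
replace slot 1: 2·((-1)+(-1)) − 1 = -5 → (-5,-1,-1)
replace slot 3: 2·((-5)+(-1)) − (-1) = -11 → (-5,-1,-11)

-5,-1,-11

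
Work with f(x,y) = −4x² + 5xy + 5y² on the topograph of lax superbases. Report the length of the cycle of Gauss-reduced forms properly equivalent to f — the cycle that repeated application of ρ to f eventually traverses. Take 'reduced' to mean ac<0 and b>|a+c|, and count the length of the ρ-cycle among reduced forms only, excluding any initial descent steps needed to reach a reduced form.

D = 105, ⌊√D⌋ = 10
river: ρ → (5,5,-4)
river: ρ → (-4,3,6)
river: ρ → (6,9,-1)
river: ρ → (-1,9,6)
river: ρ → (6,3,-4)
river: ρ → (-4,5,5)
ρ-cycle length = 6 (tail of 0 descent steps not counted)

6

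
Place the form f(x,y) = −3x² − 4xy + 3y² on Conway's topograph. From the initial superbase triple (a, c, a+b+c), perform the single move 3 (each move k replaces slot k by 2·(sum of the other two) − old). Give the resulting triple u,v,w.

start (-3,3,-4) = (f(1,0),f(0,1),f(1,1))
replace slot 3: 2·((-3)+3) − (-4) = 4 → (-3,3,4)

-3,3,4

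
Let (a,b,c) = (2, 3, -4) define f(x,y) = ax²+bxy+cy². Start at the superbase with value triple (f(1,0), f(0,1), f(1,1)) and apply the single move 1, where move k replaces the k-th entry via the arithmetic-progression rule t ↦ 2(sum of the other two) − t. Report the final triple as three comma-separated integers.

start (2,-4,1) = (f(1,0),f(0,1),f(1,1))
replace slot 1: 2·((-4)+1) − 2 = -8 → (-8,-4,1)

-8,-4,1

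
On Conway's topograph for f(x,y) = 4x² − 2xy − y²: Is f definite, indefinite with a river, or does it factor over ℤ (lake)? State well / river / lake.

D = b²−4ac = (-2)² − 4·4·(-1) = 20
D > 0 non-square ⇒ indefinite ⇒ periodic river

river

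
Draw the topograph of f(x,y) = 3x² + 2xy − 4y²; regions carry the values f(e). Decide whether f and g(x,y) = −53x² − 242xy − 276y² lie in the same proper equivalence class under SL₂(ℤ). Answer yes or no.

D₁ = 52, D₂ = 52
river cycle of f (length 10): (-4, 6, 1), (1, 6, -4), (-4, 2, 3), (3, 4, -3), (-3, 2, 4), (4, 6, -1), (-1, 6, 4), (4, 2, -3), (-3, 4, 3), (3, 2, -4)
river cycle of g (length 10): (-4, 6, 1), (1, 6, -4), (-4, 2, 3), (3, 4, -3), (-3, 2, 4), (4, 6, -1), (-1, 6, 4), (4, 2, -3), (-3, 4, 3), (3, 2, -4)
cycles coincide ⇒ equivalent

yes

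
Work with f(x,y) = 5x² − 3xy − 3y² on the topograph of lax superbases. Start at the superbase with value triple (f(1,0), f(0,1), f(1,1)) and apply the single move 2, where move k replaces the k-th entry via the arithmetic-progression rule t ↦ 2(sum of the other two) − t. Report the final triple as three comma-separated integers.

start (5,-3,-1) = (f(1,0),f(0,1),f(1,1))
replace slot 2: 2·(5+(-1)) − (-3) = 11 → (5,11,-1)

5,11,-1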